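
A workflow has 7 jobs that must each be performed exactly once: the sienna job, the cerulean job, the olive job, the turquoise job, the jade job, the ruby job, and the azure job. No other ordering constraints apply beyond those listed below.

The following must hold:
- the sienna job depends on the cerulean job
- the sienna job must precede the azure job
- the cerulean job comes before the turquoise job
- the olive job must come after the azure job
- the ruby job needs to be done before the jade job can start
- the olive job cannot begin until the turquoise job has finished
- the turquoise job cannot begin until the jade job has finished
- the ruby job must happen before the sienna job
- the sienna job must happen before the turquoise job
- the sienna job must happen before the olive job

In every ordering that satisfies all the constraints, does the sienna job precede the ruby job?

The constraints actually force the ruby job before the sienna job (via the ruby job → the sienna job), not the other way around.
So the sienna job never precedes the ruby job.

No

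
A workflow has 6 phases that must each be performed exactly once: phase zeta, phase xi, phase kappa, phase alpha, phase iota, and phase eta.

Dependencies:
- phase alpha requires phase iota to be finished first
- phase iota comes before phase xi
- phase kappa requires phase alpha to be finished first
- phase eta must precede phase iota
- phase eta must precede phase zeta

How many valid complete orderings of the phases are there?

Only phase eta has no prerequisites, so it must go first.
Systematically extending each partial ordering one phase at a time and counting, there are 15 complete orderings.

15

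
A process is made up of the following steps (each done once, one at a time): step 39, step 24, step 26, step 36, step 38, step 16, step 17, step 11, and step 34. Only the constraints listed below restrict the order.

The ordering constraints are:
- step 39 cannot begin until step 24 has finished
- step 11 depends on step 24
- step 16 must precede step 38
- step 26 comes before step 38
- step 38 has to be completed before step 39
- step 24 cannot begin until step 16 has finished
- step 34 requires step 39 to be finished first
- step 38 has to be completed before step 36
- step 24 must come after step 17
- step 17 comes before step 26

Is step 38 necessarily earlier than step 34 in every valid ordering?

There is a constraint chain step 38 → step 39 → step 34.
Hence step 38 necessarily comes before step 34.

Yes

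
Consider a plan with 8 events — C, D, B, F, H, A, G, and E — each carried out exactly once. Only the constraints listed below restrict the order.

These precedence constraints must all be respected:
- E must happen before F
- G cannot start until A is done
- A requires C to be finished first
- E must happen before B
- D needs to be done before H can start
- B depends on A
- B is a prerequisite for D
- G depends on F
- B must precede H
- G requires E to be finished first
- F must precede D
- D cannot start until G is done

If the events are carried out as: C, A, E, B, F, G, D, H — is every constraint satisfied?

Going through the constraints one by one, each required predecessor appears earlier in the sequence than its dependent — e.g. B (position 4) is before H (position 8), as required.

Yes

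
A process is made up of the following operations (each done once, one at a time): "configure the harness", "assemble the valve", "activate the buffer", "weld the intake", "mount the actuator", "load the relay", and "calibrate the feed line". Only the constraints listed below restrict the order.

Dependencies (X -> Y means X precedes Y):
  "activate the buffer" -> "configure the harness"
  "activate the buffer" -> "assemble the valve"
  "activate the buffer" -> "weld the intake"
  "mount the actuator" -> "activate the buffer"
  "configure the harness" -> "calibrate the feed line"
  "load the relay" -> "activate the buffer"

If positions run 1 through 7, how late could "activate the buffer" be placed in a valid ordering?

3

Following every chain forward from "activate the buffer", the operations that must come later are "configure the harness", "assemble the valve", "weld the intake", "calibrate the feed line" — 4 of them.
With 4 mandatory successors out of 7 operations total, the latest slot for "activate the buffer" is 7−4 = 3, and it's reachable by doing all non-successors before "activate the buffer".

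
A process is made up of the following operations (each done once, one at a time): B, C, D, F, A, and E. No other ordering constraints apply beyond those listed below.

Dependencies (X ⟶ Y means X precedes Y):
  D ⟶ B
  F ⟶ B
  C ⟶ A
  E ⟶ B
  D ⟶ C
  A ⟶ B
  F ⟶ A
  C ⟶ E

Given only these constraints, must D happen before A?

Yes

Following the dependencies: D → C → A.
So D must precede A in any valid ordering.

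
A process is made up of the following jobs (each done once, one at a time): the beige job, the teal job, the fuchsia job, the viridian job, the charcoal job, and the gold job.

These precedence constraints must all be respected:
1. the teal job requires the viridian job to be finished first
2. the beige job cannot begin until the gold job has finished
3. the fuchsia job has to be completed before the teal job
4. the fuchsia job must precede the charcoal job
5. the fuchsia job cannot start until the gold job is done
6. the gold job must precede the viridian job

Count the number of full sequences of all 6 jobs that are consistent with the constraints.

The gold job is the only job with nothing required before it, so every ordering starts there.
Systematically extending each partial ordering one job at a time and counting, there are 25 complete orderings.

25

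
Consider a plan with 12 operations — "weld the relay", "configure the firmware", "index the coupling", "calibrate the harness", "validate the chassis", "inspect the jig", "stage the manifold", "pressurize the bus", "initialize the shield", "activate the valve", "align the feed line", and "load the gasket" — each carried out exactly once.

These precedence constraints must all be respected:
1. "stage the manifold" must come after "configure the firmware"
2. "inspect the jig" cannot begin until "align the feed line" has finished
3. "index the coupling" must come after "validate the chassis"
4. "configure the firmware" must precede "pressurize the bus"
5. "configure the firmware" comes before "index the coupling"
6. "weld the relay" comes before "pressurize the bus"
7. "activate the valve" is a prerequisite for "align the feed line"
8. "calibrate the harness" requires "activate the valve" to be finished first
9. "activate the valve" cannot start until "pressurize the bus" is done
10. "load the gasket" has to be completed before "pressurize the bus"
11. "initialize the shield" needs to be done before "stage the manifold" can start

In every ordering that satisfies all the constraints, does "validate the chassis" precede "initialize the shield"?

No

Nothing in the constraints links "validate the chassis" and "initialize the shield"; they are unordered relative to each other.
There exist valid orderings with "initialize the shield" before "validate the chassis", so "validate the chassis" is not required to come first.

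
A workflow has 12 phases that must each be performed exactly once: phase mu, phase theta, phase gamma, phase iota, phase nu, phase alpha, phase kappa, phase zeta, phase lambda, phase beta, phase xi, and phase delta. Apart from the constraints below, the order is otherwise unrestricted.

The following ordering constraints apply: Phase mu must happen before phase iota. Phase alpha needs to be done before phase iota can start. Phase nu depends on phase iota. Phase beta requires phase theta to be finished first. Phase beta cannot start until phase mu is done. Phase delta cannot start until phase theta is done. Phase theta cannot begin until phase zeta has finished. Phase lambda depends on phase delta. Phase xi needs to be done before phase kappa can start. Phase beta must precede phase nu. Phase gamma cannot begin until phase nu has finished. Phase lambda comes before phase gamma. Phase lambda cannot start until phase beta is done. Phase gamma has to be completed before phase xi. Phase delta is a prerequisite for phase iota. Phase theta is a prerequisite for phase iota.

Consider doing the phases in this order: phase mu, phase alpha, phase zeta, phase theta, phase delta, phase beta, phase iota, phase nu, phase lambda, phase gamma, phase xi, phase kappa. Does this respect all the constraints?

Yes

Checking each listed constraint against this order: for instance, phase mu is in position 1 and phase iota in position 7, so that constraint holds — and the remaining constraints check out the same way.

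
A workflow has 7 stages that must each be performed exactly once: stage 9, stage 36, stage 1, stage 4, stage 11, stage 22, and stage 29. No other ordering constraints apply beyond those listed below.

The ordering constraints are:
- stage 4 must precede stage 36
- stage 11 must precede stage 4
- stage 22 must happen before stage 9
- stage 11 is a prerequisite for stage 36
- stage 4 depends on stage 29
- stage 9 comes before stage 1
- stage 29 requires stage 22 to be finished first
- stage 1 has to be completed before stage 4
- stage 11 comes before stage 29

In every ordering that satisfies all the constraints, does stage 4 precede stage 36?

Following the dependencies: stage 4 → stage 36.
That forces stage 4 before stage 36 in every valid schedule.

Yes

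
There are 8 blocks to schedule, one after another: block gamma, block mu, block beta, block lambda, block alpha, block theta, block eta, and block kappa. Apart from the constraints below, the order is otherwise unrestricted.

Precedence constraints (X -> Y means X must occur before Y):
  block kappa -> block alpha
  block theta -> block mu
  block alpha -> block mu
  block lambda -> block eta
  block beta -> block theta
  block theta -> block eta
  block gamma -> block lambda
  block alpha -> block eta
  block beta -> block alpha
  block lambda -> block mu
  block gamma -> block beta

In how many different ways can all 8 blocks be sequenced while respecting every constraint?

66

The blocks with no prerequisites are block gamma, block kappa; any of them can be placed first.
Systematically extending each partial ordering one block at a time and counting, there are 66 complete orderings.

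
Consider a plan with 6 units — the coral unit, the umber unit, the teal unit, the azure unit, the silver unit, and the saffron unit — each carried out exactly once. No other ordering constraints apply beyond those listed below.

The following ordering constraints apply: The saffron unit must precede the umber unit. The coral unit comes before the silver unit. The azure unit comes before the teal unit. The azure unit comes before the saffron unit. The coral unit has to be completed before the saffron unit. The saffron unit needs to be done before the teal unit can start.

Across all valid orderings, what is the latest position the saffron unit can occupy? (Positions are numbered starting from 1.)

Every unit that must follow the saffron unit has to come after it. Tracing all chains starting from the saffron unit, those units are: the umber unit, the teal unit — 2 in total.
So at least 2 units follow the saffron unit, putting the saffron unit no later than position 4. That position is achievable by scheduling everything else first.

4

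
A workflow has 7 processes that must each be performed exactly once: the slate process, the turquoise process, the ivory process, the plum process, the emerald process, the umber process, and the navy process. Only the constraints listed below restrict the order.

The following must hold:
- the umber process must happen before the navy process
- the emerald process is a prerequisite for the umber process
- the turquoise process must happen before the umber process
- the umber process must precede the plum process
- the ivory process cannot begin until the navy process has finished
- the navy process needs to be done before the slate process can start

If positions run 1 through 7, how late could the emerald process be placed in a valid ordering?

2

Every process that must follow the emerald process has to come after it. Tracing all chains starting from the emerald process, those processes are: the slate process, the ivory process, the plum process, the umber process, the navy process — 5 in total.
So at least 5 processes follow the emerald process, putting the emerald process no later than position 2. That position is achievable by scheduling everything else first.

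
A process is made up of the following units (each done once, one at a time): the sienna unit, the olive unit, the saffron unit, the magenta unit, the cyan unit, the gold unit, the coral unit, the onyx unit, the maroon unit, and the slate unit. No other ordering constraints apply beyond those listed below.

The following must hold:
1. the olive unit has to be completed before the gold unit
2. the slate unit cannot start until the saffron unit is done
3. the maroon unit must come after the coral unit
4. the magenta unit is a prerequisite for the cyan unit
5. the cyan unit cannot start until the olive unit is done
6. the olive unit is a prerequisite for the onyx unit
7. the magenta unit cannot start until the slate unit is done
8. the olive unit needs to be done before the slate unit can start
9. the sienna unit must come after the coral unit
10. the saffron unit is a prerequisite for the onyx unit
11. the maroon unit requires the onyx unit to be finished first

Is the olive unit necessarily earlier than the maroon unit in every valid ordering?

Yes

Following the dependencies: the olive unit → the onyx unit → the maroon unit.
Hence the olive unit necessarily comes before the maroon unit.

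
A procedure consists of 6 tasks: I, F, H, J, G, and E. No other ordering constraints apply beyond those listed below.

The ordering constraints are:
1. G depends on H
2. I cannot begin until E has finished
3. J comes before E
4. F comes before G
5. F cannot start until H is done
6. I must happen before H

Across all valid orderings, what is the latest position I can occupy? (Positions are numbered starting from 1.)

3

Following every chain forward from I, the tasks that must come later are F, H, G — 3 of them.
With 3 mandatory successors out of 6 tasks total, the latest slot for I is 6−3 = 3, and it's reachable by doing all non-successors before I.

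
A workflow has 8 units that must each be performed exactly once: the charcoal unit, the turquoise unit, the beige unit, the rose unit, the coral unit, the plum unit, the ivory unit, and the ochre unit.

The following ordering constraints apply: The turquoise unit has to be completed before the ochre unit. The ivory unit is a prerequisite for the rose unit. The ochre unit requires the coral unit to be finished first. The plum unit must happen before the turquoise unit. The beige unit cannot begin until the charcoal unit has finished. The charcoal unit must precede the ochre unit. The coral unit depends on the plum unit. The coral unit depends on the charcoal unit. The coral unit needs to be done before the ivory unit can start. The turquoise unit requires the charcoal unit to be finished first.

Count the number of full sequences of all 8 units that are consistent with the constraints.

2 units have no prerequisites (the charcoal unit, the plum unit), so any of them could come first.
Counting all ways to extend the partial order to a total order gives 117.

117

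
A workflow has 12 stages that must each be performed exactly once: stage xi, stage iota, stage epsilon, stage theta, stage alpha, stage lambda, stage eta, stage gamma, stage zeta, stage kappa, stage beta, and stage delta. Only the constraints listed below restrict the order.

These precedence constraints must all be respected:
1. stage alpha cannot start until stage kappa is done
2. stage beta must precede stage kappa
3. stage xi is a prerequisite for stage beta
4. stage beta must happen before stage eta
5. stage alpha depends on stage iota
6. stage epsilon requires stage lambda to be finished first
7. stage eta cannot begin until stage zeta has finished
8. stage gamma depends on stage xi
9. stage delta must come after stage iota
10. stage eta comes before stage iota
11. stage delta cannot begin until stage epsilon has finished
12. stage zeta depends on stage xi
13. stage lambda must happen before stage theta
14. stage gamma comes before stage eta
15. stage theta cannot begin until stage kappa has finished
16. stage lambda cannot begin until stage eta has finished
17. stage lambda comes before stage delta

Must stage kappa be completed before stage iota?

No

Stage kappa and stage iota are not related by any chain of constraints.
There exist valid orderings with stage iota before stage kappa, so stage kappa is not required to come first.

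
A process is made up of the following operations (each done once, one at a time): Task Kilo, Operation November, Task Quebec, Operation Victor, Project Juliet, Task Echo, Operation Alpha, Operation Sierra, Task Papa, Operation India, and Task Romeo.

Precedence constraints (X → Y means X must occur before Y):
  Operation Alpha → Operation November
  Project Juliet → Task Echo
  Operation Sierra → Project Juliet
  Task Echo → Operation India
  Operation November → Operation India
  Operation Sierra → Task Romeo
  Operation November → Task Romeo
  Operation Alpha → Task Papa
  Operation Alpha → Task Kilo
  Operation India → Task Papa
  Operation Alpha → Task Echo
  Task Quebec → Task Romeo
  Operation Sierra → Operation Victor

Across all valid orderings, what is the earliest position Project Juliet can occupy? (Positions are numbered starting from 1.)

The only operation forced before Project Juliet (directly or transitively) is Operation Sierra.
With 1 mandatory predecessor, the earliest Project Juliet can sit is position 1+1 = 2, and placing just that one first achieves it.

2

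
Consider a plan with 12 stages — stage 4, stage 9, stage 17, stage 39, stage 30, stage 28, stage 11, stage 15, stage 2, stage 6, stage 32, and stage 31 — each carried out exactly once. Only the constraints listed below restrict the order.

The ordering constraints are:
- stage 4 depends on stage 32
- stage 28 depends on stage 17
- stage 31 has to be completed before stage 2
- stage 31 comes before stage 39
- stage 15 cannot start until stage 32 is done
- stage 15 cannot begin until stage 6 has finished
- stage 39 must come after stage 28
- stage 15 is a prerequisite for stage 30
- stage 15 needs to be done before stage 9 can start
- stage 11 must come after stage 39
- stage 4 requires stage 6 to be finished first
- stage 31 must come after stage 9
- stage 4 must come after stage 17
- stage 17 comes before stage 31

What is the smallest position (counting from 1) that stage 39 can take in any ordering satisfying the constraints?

8

The stages that are forced before stage 39, directly or transitively, are stage 9, stage 17, stage 28, stage 15, stage 6, stage 32, stage 31. That's 7 stages.
So at minimum 7 stages come before stage 39, putting stage 39 no earlier than position 8. That position is achievable by scheduling exactly those predecessors first.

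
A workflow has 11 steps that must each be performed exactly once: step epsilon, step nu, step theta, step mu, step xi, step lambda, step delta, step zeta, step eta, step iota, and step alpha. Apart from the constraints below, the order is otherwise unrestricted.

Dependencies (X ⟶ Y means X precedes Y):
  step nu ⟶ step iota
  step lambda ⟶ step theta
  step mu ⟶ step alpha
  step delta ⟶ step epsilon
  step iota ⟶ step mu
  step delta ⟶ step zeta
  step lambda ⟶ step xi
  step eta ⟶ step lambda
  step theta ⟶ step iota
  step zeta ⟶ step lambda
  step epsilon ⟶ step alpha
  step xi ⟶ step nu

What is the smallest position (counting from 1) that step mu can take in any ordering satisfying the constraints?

9

The steps that are forced before step mu, directly or transitively, are step nu, step theta, step xi, step lambda, step delta, step zeta, step eta, step iota. That's 8 steps.
So at minimum 8 steps come before step mu, putting step mu no earlier than position 9. That position is achievable by scheduling exactly those predecessors first.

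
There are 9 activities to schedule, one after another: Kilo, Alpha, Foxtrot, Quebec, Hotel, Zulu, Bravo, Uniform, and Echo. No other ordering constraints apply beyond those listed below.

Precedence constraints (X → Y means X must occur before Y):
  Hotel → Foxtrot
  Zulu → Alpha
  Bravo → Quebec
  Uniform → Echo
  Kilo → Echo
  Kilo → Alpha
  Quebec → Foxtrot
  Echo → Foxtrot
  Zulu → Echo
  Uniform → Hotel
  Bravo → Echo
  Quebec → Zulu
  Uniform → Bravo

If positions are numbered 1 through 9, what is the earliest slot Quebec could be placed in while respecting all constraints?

Working backwards through the constraints from Quebec, its full set of required predecessors is Bravo, Uniform — 2 of them.
With 2 mandatory predecessors, the earliest Quebec can sit is position 2+1 = 3, and placing just those 2 first achieves it.

3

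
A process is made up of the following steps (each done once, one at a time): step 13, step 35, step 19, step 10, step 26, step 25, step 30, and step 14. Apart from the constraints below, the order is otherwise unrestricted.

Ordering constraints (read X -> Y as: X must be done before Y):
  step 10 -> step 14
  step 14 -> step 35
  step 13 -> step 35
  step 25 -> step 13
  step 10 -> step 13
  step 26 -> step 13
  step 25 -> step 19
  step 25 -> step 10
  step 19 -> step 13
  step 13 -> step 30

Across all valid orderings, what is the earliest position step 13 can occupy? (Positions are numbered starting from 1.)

The steps that are forced before step 13, directly or transitively, are step 19, step 10, step 26, step 25. That's 4 steps.
So at minimum 4 steps come before step 13, putting step 13 no earlier than position 5. That position is achievable by scheduling exactly those predecessors first.

5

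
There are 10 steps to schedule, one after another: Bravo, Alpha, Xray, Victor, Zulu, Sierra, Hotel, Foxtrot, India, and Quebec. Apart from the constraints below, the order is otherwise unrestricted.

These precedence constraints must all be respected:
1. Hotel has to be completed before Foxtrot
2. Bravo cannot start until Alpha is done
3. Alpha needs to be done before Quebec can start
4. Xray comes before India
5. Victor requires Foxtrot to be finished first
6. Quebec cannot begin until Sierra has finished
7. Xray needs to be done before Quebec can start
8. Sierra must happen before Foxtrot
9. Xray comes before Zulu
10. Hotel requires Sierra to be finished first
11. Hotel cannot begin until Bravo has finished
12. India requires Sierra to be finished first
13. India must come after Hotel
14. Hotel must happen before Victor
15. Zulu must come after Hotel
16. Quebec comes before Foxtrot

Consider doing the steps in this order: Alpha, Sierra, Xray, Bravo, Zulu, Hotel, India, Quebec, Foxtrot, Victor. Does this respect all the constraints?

In the proposed order, Zulu appears before Hotel.
Since Hotel is required before Zulu, the ordering is invalid.

No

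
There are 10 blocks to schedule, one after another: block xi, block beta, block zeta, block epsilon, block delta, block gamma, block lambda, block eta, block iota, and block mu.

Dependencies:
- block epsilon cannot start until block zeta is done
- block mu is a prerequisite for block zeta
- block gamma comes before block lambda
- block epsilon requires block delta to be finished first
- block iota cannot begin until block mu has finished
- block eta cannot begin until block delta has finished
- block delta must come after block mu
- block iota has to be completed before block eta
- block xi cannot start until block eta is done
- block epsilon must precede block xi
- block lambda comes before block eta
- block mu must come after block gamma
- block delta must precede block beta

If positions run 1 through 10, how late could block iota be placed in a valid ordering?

8

Every block that must follow block iota has to come after it. Tracing all chains starting from block iota, those blocks are: block xi, block eta — 2 in total.
With 2 mandatory successors out of 10 blocks total, the latest slot for block iota is 10−2 = 8, and it's reachable by doing all non-successors before block iota.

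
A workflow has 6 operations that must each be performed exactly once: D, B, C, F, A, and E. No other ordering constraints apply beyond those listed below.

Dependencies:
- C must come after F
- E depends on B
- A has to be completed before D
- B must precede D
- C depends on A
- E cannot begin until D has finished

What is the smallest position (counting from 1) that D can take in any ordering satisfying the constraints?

The operations that are forced before D, directly or transitively, are B, A. That's 2 operations.
With 2 mandatory predecessors, the earliest D can sit is position 2+1 = 3, and placing just those 2 first achieves it.

3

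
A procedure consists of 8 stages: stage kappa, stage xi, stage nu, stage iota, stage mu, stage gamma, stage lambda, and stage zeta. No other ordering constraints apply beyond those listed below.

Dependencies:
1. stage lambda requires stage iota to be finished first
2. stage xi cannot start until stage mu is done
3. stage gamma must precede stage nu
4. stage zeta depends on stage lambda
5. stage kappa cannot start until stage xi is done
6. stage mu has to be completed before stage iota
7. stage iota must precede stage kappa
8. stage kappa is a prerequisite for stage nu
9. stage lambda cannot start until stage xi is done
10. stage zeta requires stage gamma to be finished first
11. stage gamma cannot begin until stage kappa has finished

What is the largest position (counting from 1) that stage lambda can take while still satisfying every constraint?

7

The only stage forced after stage lambda (directly or by a chain) is stage zeta.
So at least 1 stage follows stage lambda, putting stage lambda no later than position 7. That position is achievable by scheduling everything else first.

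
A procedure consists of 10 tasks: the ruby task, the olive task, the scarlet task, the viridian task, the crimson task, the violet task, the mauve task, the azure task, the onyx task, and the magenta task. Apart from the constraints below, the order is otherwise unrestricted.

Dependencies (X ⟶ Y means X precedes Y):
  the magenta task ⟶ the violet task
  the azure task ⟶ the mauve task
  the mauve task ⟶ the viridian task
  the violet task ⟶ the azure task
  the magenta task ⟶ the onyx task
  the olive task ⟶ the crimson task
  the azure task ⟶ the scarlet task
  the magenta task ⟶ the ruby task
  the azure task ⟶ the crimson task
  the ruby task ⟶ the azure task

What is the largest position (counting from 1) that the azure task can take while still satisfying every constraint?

The tasks that are forced after the azure task, directly or by a chain of constraints, are the scarlet task, the viridian task, the crimson task, the mauve task. That's 4 tasks.
With 4 mandatory successors out of 10 tasks total, the latest slot for the azure task is 10−4 = 6, and it's reachable by doing all non-successors before the azure task.

6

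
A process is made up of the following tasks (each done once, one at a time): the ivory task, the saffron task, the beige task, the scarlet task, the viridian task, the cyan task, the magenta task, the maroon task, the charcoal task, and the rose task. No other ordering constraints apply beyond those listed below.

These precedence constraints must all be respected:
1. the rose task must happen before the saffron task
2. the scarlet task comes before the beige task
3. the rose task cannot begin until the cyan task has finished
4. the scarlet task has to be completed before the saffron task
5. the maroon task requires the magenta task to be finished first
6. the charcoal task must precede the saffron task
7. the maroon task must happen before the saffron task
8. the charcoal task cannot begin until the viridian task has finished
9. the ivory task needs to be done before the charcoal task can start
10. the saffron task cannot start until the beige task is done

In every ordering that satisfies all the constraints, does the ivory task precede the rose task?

No

Nothing in the constraints links the ivory task and the rose task; they are unordered relative to each other.
So the ivory task can come before the rose task or after — it is not forced.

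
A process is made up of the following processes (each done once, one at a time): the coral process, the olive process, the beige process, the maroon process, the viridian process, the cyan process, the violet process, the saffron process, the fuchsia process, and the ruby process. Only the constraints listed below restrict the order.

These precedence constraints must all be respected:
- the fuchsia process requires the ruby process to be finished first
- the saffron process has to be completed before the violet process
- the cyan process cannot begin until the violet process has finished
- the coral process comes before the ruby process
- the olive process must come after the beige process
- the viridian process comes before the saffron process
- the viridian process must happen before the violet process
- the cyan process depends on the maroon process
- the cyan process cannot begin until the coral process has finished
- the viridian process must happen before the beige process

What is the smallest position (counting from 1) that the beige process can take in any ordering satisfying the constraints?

2

Working backwards through the constraints from the beige process, its only required predecessor is the viridian process.
So at minimum 1 process comes before the beige process, putting the beige process no earlier than position 2. That position is achievable by scheduling exactly that predecessor first.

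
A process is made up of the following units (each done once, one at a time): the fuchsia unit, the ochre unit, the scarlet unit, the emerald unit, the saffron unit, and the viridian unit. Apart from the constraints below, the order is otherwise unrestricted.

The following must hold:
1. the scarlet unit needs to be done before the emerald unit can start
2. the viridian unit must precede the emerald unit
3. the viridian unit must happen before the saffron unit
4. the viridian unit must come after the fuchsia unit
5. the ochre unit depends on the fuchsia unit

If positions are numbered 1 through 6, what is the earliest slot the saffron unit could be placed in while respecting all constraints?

Every unit that must precede the saffron unit has to come before it. Tracing all chains that end at the saffron unit, those units are: the fuchsia unit, the viridian unit — 2 in total.
So at minimum 2 units come before the saffron unit, putting the saffron unit no earlier than position 3. That position is achievable by scheduling exactly those predecessors first.

3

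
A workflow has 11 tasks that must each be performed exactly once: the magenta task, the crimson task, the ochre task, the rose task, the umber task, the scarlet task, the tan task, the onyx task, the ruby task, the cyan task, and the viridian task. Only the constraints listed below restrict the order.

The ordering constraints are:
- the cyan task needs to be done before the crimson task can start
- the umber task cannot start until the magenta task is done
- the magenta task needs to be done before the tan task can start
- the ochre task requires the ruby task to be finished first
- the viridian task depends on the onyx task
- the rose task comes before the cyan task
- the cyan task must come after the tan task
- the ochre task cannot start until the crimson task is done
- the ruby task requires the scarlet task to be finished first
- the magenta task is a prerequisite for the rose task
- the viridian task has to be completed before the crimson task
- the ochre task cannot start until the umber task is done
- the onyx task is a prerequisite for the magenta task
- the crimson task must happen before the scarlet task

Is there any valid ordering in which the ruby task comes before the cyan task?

Following the cyan task → the crimson task → the scarlet task → the ruby task, the cyan task must precede the ruby task in every valid ordering.
So no valid ordering can have the ruby task before the cyan task.

No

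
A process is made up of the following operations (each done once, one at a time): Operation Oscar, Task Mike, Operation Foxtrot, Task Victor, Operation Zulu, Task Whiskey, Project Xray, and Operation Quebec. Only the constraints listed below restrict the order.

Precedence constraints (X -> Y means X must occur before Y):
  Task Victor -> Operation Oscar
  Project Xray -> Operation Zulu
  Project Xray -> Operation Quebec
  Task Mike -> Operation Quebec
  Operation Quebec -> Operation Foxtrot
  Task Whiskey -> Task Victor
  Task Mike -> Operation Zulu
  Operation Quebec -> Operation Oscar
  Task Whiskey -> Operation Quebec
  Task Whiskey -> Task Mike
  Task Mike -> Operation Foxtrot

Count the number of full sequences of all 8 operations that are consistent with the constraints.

115

The operations with no prerequisites are Task Whiskey, Project Xray; any of them can be placed first.
Enumerating by repeatedly choosing an available operation (one whose prerequisites are all placed) gives 115 distinct complete orderings.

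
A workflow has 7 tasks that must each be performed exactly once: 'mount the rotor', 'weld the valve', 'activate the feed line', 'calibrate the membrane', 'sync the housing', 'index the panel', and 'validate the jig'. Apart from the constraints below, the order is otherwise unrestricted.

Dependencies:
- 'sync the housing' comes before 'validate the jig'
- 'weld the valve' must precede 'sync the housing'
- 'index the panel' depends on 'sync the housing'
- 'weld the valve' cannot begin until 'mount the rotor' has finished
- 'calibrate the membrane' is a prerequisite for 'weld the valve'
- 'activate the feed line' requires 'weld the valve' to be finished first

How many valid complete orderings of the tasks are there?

2 tasks have no prerequisites ('mount the rotor', 'calibrate the membrane'), so any of them could come first.
Counting all ways to extend the partial order to a total order gives 16.

16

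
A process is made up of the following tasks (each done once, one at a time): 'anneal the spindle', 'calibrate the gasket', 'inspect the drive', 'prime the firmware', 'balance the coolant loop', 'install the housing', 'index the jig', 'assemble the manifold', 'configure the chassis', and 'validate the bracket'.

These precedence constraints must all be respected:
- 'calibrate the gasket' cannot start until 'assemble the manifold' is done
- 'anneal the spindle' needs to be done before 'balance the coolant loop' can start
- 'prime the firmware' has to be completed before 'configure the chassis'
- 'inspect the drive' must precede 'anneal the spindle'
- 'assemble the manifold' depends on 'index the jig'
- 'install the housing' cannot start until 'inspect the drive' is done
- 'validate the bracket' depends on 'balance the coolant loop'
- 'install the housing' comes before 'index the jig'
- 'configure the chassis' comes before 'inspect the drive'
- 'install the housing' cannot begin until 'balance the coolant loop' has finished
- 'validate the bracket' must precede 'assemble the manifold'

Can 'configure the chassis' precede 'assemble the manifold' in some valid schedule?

Yes

The constraints force 'configure the chassis' before 'assemble the manifold', so yes — every valid ordering has 'configure the chassis' earlier.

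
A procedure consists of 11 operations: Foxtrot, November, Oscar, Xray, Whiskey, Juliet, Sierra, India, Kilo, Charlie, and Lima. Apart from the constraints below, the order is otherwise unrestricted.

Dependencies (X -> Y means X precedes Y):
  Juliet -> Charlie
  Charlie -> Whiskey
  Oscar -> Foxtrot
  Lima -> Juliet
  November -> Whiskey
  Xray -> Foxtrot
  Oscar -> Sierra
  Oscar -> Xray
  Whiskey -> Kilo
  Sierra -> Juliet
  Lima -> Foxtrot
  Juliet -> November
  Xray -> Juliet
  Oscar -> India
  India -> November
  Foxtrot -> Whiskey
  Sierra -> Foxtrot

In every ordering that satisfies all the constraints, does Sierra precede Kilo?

Following the dependencies: Sierra → Foxtrot → Whiskey → Kilo.
Hence Sierra necessarily comes before Kilo.

Yes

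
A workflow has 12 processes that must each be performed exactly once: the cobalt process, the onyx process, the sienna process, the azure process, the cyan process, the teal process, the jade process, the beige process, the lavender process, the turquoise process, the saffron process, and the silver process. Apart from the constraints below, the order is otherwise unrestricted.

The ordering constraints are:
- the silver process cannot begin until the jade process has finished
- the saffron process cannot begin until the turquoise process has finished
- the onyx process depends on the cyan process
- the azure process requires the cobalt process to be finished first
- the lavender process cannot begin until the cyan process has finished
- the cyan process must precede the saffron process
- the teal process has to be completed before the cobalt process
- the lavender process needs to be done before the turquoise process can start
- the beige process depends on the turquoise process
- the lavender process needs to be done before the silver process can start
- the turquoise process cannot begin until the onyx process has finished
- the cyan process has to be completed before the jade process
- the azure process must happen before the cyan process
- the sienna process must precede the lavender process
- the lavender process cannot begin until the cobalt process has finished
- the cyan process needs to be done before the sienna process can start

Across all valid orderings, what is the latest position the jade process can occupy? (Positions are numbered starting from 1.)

11

The only process forced after the jade process (directly or by a chain) is the silver process.
So at least 1 process follows the jade process, putting the jade process no later than position 11. That position is achievable by scheduling everything else first.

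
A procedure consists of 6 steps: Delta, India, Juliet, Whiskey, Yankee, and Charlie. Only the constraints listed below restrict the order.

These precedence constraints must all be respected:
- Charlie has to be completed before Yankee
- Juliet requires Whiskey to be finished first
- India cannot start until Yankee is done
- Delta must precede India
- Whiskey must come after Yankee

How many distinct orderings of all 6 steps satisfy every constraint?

The steps with no prerequisites are Delta, Charlie; any of them can be placed first.
Counting all ways to extend the partial order to a total order gives 12.

12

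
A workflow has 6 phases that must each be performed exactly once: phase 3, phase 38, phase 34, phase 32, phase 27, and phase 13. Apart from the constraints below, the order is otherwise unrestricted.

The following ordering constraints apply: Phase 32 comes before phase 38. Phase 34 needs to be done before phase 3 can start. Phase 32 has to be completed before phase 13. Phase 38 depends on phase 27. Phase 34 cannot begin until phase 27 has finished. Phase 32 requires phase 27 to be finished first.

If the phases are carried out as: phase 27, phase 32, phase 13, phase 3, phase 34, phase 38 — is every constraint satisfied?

No

In the proposed order, phase 3 appears before phase 34.
But one of the constraints requires phase 34 before phase 3, so this ordering violates it.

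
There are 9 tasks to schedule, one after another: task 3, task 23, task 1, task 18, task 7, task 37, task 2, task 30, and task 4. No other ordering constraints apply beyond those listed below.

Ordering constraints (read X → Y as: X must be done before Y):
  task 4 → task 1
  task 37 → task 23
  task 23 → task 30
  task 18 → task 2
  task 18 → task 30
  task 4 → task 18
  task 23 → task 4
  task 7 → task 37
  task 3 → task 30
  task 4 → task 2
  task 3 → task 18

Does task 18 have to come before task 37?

No

The constraints actually force task 37 before task 18 (via task 37 → task 23 → task 4 → task 18), not the other way around.
So task 18 never precedes task 37.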